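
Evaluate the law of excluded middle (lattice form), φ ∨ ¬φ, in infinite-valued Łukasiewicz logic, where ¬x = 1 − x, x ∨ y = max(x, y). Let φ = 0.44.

0.56

¬φ = 1 − 0.44 = 0.56
φ ∨ ¬φ = max(0.44, 0.56) = 0.56
(The value 0.56 < 1 shows this instance is not satisfied; not a Ł∞-tautology — its value is max(a, 1−a).)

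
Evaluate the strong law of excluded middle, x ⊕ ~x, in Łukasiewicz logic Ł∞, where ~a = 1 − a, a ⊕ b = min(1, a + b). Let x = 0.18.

1.00

~x = 1 − 0.18 = 0.82
x ⊕ ~x = min(1, 0.18 + 0.82) = min(1, 1.00) = 1.00
(As expected: always 1 in Ł∞ since a ⊕ (1−a) = 1.)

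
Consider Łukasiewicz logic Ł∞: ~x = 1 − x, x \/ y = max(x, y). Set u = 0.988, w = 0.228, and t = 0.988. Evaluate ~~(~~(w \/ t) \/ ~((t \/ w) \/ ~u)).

0.988

w \/ t = max(0.228, 0.988) = 0.988
~(w \/ t) = 1 − 0.988 = 0.012
~~(w \/ t) = 1 − 0.012 = 0.988
t \/ w = max(0.988, 0.228) = 0.988
~u = 1 − 0.988 = 0.012
(t \/ w) \/ ~u = max(0.988, 0.012) = 0.988
~((t \/ w) \/ ~u) = 1 − 0.988 = 0.012
~~(w \/ t) \/ ~((t \/ w) \/ ~u) = max(0.988, 0.012) = 0.988
~(~~(w \/ t) \/ ~((t \/ w) \/ ~u)) = 1 − 0.988 = 0.012
~~(~~(w \/ t) \/ ~((t \/ w) \/ ~u)) = 1 − 0.012 = 0.988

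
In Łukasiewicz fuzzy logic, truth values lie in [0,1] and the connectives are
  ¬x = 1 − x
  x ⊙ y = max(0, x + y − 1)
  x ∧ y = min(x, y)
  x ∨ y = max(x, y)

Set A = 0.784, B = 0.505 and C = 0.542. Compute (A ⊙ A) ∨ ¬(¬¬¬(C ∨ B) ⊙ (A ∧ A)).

A ⊙ A = max(0, 0.784 + 0.784 − 1) = max(0, 0.568) = 0.568
C ∨ B = max(0.542, 0.505) = 0.542
¬(C ∨ B) = 1 − 0.542 = 0.458
¬¬(C ∨ B) = 1 − 0.458 = 0.542
¬¬¬(C ∨ B) = 1 − 0.542 = 0.458
A ∧ A = min(0.784, 0.784) = 0.784
¬¬¬(C ∨ B) ⊙ (A ∧ A) = max(0, 0.458 + 0.784 − 1) = max(0, 0.242) = 0.242
¬(¬¬¬(C ∨ B) ⊙ (A ∧ A)) = 1 − 0.242 = 0.758
(A ⊙ A) ∨ ¬(¬¬¬(C ∨ B) ⊙ (A ∧ A)) = max(0.568, 0.758) = 0.758

0.758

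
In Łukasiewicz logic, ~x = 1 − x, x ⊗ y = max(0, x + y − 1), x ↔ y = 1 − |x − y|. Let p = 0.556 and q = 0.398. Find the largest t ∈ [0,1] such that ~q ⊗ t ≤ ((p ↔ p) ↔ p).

~q = 1 − 0.398 = 0.602
So the left factor is ~q = 0.602.
p ↔ p = 1 − |0.556 − 0.556| = 1 − 0.000 = 1.000
(p ↔ p) ↔ p = 1 − |1.000 − 0.556| = 1 − 0.444 = 0.556
So the right-hand bound is (p ↔ p) ↔ p = 0.556.
The residuum of the Łukasiewicz t-norm gives the supremum: min(1, 1 − 0.602 + 0.556).
1 − 0.602 + 0.556 = 0.954, so t = min(1, 0.954) = 0.954.
Check: 0.602 ⊗ 0.954 = max(0, 0.556) = 0.556 ≤ 0.556.

0.954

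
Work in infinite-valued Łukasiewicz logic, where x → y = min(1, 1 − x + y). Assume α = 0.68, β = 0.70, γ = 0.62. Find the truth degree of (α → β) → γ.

α → β = min(1, 1 − 0.68 + 0.70) = min(1, 1.02) = 1.00
(α → β) → γ = min(1, 1 − 1.00 + 0.62) = min(1, 0.62) = 0.62

0.62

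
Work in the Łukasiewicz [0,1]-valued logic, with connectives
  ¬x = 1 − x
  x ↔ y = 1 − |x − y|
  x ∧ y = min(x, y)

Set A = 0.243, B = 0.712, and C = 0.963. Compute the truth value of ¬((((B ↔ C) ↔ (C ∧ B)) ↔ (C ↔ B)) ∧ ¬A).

B ↔ C = 1 − |0.712 − 0.963| = 1 − 0.251 = 0.749
C ∧ B = min(0.963, 0.712) = 0.712
(B ↔ C) ↔ (C ∧ B) = 1 − |0.749 − 0.712| = 1 − 0.037 = 0.963
C ↔ B = 1 − |0.963 − 0.712| = 1 − 0.251 = 0.749
((B ↔ C) ↔ (C ∧ B)) ↔ (C ↔ B) = 1 − |0.963 − 0.749| = 1 − 0.214 = 0.786
¬A = 1 − 0.243 = 0.757
(((B ↔ C) ↔ (C ∧ B)) ↔ (C ↔ B)) ∧ ¬A = min(0.786, 0.757) = 0.757
¬((((B ↔ C) ↔ (C ∧ B)) ↔ (C ↔ B)) ∧ ¬A) = 1 − 0.757 = 0.243

0.243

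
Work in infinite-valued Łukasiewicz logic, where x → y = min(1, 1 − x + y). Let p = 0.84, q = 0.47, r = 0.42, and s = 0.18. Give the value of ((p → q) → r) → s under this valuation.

p → q = min(1, 1 − 0.84 + 0.47) = min(1, 0.63) = 0.63
(p → q) → r = min(1, 1 − 0.63 + 0.42) = min(1, 0.79) = 0.79
((p → q) → r) → s = min(1, 1 − 0.79 + 0.18) = min(1, 0.39) = 0.39

0.39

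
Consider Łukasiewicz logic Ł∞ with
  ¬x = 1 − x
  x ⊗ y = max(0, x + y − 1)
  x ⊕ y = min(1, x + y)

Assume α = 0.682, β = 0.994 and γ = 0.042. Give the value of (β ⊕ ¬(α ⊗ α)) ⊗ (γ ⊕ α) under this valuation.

0.724

α ⊗ α = max(0, 0.682 + 0.682 − 1) = max(0, 0.364) = 0.364
¬(α ⊗ α) = 1 − 0.364 = 0.636
β ⊕ ¬(α ⊗ α) = min(1, 0.994 + 0.636) = min(1, 1.630) = 1.000
γ ⊕ α = min(1, 0.042 + 0.682) = min(1, 0.724) = 0.724
(β ⊕ ¬(α ⊗ α)) ⊗ (γ ⊕ α) = max(0, 1.000 + 0.724 − 1) = max(0, 0.724) = 0.724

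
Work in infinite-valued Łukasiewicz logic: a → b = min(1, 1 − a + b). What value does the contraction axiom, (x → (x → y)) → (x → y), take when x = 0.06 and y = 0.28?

1.00

x → y = min(1, 1 − 0.06 + 0.28) = min(1, 1.22) = 1.00
x → (x → y) = min(1, 1 − 0.06 + 1.00) = min(1, 1.94) = 1.00
(x → (x → y)) → (x → y) = min(1, 1 − 1.00 + 1.00) = min(1, 1.00) = 1.00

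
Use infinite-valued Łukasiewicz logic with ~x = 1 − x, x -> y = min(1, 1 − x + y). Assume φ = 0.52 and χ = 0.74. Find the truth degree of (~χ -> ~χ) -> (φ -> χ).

1.00

~χ = 1 − 0.74 = 0.26
~χ -> ~χ = min(1, 1 − 0.26 + 0.26) = min(1, 1.00) = 1.00
φ -> χ = min(1, 1 − 0.52 + 0.74) = min(1, 1.22) = 1.00
(~χ -> ~χ) -> (φ -> χ) = min(1, 1 − 1.00 + 1.00) = min(1, 1.00) = 1.00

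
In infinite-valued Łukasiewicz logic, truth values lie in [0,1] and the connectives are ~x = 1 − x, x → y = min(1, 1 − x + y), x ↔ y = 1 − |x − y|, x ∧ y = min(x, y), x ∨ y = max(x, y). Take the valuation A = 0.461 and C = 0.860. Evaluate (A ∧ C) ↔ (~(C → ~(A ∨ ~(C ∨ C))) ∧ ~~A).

A ∧ C = min(0.461, 0.860) = 0.461
C ∨ C = max(0.860, 0.860) = 0.860
~(C ∨ C) = 1 − 0.860 = 0.140
A ∨ ~(C ∨ C) = max(0.461, 0.140) = 0.461
~(A ∨ ~(C ∨ C)) = 1 − 0.461 = 0.539
C → ~(A ∨ ~(C ∨ C)) = min(1, 1 − 0.860 + 0.539) = min(1, 0.679) = 0.679
~(C → ~(A ∨ ~(C ∨ C))) = 1 − 0.679 = 0.321
~A = 1 − 0.461 = 0.539
~~A = 1 − 0.539 = 0.461
~(C → ~(A ∨ ~(C ∨ C))) ∧ ~~A = min(0.321, 0.461) = 0.321
(A ∧ C) ↔ (~(C → ~(A ∨ ~(C ∨ C))) ∧ ~~A) = 1 − |0.461 − 0.321| = 1 − 0.140 = 0.860

0.860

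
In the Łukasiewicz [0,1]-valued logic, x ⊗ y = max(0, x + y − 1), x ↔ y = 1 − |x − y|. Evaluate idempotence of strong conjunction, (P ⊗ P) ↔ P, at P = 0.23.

P ⊗ P = max(0, 0.23 + 0.23 − 1) = max(0, -0.54) = 0.00
(P ⊗ P) ↔ P = 1 − |0.00 − 0.23| = 1 − 0.23 = 0.77
(The value 0.77 < 1 shows this instance is not satisfied; fails in Ł∞ since a ⊗ a = max(0, 2a−1) ≠ a in general.)

0.77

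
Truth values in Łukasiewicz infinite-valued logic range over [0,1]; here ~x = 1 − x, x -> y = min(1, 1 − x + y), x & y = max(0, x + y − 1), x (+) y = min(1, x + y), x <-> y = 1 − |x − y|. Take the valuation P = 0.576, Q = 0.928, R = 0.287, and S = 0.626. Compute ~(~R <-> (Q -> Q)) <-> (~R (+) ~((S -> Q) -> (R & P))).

0.287

~R = 1 − 0.287 = 0.713
Q -> Q = min(1, 1 − 0.928 + 0.928) = min(1, 1.000) = 1.000
~R <-> (Q -> Q) = 1 − |0.713 − 1.000| = 1 − 0.287 = 0.713
~(~R <-> (Q -> Q)) = 1 − 0.713 = 0.287
S -> Q = min(1, 1 − 0.626 + 0.928) = min(1, 1.302) = 1.000
R & P = max(0, 0.287 + 0.576 − 1) = max(0, -0.137) = 0.000
(S -> Q) -> (R & P) = min(1, 1 − 1.000 + 0.000) = min(1, 0.000) = 0.000
~((S -> Q) -> (R & P)) = 1 − 0.000 = 1.000
~R (+) ~((S -> Q) -> (R & P)) = min(1, 0.713 + 1.000) = min(1, 1.713) = 1.000
~(~R <-> (Q -> Q)) <-> (~R (+) ~((S -> Q) -> (R & P))) = 1 − |0.287 − 1.000| = 1 − 0.713 = 0.287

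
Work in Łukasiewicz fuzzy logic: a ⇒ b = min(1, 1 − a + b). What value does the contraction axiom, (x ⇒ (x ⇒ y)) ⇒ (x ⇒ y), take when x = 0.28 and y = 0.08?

x ⇒ y = min(1, 1 − 0.28 + 0.08) = min(1, 0.80) = 0.80
x ⇒ (x ⇒ y) = min(1, 1 − 0.28 + 0.80) = min(1, 1.52) = 1.00
(x ⇒ (x ⇒ y)) ⇒ (x ⇒ y) = min(1, 1 − 1.00 + 0.80) = min(1, 0.80) = 0.80
(The value 0.80 < 1 shows this instance is not satisfied; fails in Ł∞ (the t-norm is not idempotent).)

0.80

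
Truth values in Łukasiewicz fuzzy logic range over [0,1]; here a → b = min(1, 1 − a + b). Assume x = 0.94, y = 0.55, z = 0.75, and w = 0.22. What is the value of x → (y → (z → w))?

z → w = min(1, 1 − 0.75 + 0.22) = min(1, 0.47) = 0.47
y → (z → w) = min(1, 1 − 0.55 + 0.47) = min(1, 0.92) = 0.92
x → (y → (z → w)) = min(1, 1 − 0.94 + 0.92) = min(1, 0.98) = 0.98

0.98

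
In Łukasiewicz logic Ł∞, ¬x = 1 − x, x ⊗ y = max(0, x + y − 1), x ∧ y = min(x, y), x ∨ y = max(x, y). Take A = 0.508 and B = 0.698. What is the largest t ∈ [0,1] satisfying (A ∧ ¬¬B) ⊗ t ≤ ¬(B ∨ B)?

¬B = 1 − 0.698 = 0.302
¬¬B = 1 − 0.302 = 0.698
A ∧ ¬¬B = min(0.508, 0.698) = 0.508
So the left factor is A ∧ ¬¬B = 0.508.
B ∨ B = max(0.698, 0.698) = 0.698
¬(B ∨ B) = 1 − 0.698 = 0.302
So the right-hand bound is ¬(B ∨ B) = 0.302.
The residuum of the Łukasiewicz t-norm gives the supremum: min(1, 1 − 0.508 + 0.302).
1 − 0.508 + 0.302 = 0.794, so t = min(1, 0.794) = 0.794.
Check: 0.508 ⊗ 0.794 = max(0, 0.302) = 0.302 ≤ 0.302.

0.794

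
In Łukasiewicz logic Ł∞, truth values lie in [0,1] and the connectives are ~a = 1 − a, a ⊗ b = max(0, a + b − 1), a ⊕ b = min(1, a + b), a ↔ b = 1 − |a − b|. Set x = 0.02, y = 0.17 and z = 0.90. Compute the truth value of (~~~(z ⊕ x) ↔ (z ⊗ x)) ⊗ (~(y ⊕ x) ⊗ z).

z ⊕ x = min(1, 0.90 + 0.02) = min(1, 0.92) = 0.92
~(z ⊕ x) = 1 − 0.92 = 0.08
~~(z ⊕ x) = 1 − 0.08 = 0.92
~~~(z ⊕ x) = 1 − 0.92 = 0.08
z ⊗ x = max(0, 0.90 + 0.02 − 1) = max(0, -0.08) = 0.00
~~~(z ⊕ x) ↔ (z ⊗ x) = 1 − |0.08 − 0.00| = 1 − 0.08 = 0.92
y ⊕ x = min(1, 0.17 + 0.02) = min(1, 0.19) = 0.19
~(y ⊕ x) = 1 − 0.19 = 0.81
~(y ⊕ x) ⊗ z = max(0, 0.81 + 0.90 − 1) = max(0, 0.71) = 0.71
(~~~(z ⊕ x) ↔ (z ⊗ x)) ⊗ (~(y ⊕ x) ⊗ z) = max(0, 0.92 + 0.71 − 1) = max(0, 0.63) = 0.63

0.63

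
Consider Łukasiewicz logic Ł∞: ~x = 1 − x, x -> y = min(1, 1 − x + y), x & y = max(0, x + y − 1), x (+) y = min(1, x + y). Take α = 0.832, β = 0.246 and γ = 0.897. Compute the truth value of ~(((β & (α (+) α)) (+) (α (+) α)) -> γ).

0.103

α (+) α = min(1, 0.832 + 0.832) = min(1, 1.664) = 1.000
β & (α (+) α) = max(0, 0.246 + 1.000 − 1) = max(0, 0.246) = 0.246
(β & (α (+) α)) (+) (α (+) α) = min(1, 0.246 + 1.000) = min(1, 1.246) = 1.000
((β & (α (+) α)) (+) (α (+) α)) -> γ = min(1, 1 − 1.000 + 0.897) = min(1, 0.897) = 0.897
~(((β & (α (+) α)) (+) (α (+) α)) -> γ) = 1 − 0.897 = 0.103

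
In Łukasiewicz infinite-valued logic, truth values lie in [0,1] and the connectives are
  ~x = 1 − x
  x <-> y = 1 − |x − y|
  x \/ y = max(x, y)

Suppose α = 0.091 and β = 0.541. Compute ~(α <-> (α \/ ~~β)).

0.450

~β = 1 − 0.541 = 0.459
~~β = 1 − 0.459 = 0.541
α \/ ~~β = max(0.091, 0.541) = 0.541
α <-> (α \/ ~~β) = 1 − |0.091 − 0.541| = 1 − 0.450 = 0.550
~(α <-> (α \/ ~~β)) = 1 − 0.550 = 0.450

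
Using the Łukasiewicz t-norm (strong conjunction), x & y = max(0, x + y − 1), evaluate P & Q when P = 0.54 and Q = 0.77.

0.31

P & Q = max(0, 0.54 + 0.77 − 1) = max(0, 0.31) = 0.31
For comparison, the Gödel (minimum) t-norm min(x, y) would give 0.54.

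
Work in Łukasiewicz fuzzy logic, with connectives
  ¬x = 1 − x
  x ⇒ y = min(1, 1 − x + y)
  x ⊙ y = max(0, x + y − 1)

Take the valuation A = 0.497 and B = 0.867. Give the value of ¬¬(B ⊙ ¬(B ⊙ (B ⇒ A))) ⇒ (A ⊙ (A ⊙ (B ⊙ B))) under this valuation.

0.630

B ⇒ A = min(1, 1 − 0.867 + 0.497) = min(1, 0.630) = 0.630
B ⊙ (B ⇒ A) = max(0, 0.867 + 0.630 − 1) = max(0, 0.497) = 0.497
¬(B ⊙ (B ⇒ A)) = 1 − 0.497 = 0.503
B ⊙ ¬(B ⊙ (B ⇒ A)) = max(0, 0.867 + 0.503 − 1) = max(0, 0.370) = 0.370
¬(B ⊙ ¬(B ⊙ (B ⇒ A))) = 1 − 0.370 = 0.630
¬¬(B ⊙ ¬(B ⊙ (B ⇒ A))) = 1 − 0.630 = 0.370
B ⊙ B = max(0, 0.867 + 0.867 − 1) = max(0, 0.734) = 0.734
A ⊙ (B ⊙ B) = max(0, 0.497 + 0.734 − 1) = max(0, 0.231) = 0.231
A ⊙ (A ⊙ (B ⊙ B)) = max(0, 0.497 + 0.231 − 1) = max(0, -0.272) = 0.000
¬¬(B ⊙ ¬(B ⊙ (B ⇒ A))) ⇒ (A ⊙ (A ⊙ (B ⊙ B))) = min(1, 1 − 0.370 + 0.000) = min(1, 0.630) = 0.630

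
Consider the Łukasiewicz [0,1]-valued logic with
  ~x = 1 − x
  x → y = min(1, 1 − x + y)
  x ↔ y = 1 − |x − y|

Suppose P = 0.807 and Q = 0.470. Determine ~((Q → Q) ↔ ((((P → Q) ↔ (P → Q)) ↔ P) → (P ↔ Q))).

Q → Q = min(1, 1 − 0.470 + 0.470) = min(1, 1.000) = 1.000
P → Q = min(1, 1 − 0.807 + 0.470) = min(1, 0.663) = 0.663
(P → Q) ↔ (P → Q) = 1 − |0.663 − 0.663| = 1 − 0.000 = 1.000
((P → Q) ↔ (P → Q)) ↔ P = 1 − |1.000 − 0.807| = 1 − 0.193 = 0.807
P ↔ Q = 1 − |0.807 − 0.470| = 1 − 0.337 = 0.663
(((P → Q) ↔ (P → Q)) ↔ P) → (P ↔ Q) = min(1, 1 − 0.807 + 0.663) = min(1, 0.856) = 0.856
(Q → Q) ↔ ((((P → Q) ↔ (P → Q)) ↔ P) → (P ↔ Q)) = 1 − |1.000 − 0.856| = 1 − 0.144 = 0.856
~((Q → Q) ↔ ((((P → Q) ↔ (P → Q)) ↔ P) → (P ↔ Q))) = 1 − 0.856 = 0.144

0.144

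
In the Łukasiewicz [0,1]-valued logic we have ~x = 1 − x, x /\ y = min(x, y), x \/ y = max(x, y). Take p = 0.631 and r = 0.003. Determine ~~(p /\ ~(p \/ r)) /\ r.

0.003

p \/ r = max(0.631, 0.003) = 0.631
~(p \/ r) = 1 − 0.631 = 0.369
p /\ ~(p \/ r) = min(0.631, 0.369) = 0.369
~(p /\ ~(p \/ r)) = 1 − 0.369 = 0.631
~~(p /\ ~(p \/ r)) = 1 − 0.631 = 0.369
~~(p /\ ~(p \/ r)) /\ r = min(0.369, 0.003) = 0.003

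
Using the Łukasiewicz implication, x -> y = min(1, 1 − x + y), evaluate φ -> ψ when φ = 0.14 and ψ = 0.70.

φ -> ψ = min(1, 1 − 0.14 + 0.70) = min(1, 1.56) = 1.00
For comparison, the Gödel implication (1 if x ≤ y else y) would give 1.00.

1.00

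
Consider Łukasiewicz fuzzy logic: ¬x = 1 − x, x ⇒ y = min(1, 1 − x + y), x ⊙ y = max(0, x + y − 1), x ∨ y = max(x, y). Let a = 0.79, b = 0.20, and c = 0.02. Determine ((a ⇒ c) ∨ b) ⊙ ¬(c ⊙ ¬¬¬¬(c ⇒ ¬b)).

0.21

a ⇒ c = min(1, 1 − 0.79 + 0.02) = min(1, 0.23) = 0.23
(a ⇒ c) ∨ b = max(0.23, 0.20) = 0.23
¬b = 1 − 0.20 = 0.80
c ⇒ ¬b = min(1, 1 − 0.02 + 0.80) = min(1, 1.78) = 1.00
¬(c ⇒ ¬b) = 1 − 1.00 = 0.00
¬¬(c ⇒ ¬b) = 1 − 0.00 = 1.00
¬¬¬(c ⇒ ¬b) = 1 − 1.00 = 0.00
¬¬¬¬(c ⇒ ¬b) = 1 − 0.00 = 1.00
c ⊙ ¬¬¬¬(c ⇒ ¬b) = max(0, 0.02 + 1.00 − 1) = max(0, 0.02) = 0.02
¬(c ⊙ ¬¬¬¬(c ⇒ ¬b)) = 1 − 0.02 = 0.98
((a ⇒ c) ∨ b) ⊙ ¬(c ⊙ ¬¬¬¬(c ⇒ ¬b)) = max(0, 0.23 + 0.98 − 1) = max(0, 0.21) = 0.21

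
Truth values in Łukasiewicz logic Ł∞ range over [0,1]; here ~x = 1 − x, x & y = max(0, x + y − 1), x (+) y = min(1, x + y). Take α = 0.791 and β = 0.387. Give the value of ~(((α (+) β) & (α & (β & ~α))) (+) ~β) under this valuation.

α (+) β = min(1, 0.791 + 0.387) = min(1, 1.178) = 1.000
~α = 1 − 0.791 = 0.209
β & ~α = max(0, 0.387 + 0.209 − 1) = max(0, -0.404) = 0.000
α & (β & ~α) = max(0, 0.791 + 0.000 − 1) = max(0, -0.209) = 0.000
(α (+) β) & (α & (β & ~α)) = max(0, 1.000 + 0.000 − 1) = max(0, 0.000) = 0.000
~β = 1 − 0.387 = 0.613
((α (+) β) & (α & (β & ~α))) (+) ~β = min(1, 0.000 + 0.613) = min(1, 0.613) = 0.613
~(((α (+) β) & (α & (β & ~α))) (+) ~β) = 1 − 0.613 = 0.387

0.387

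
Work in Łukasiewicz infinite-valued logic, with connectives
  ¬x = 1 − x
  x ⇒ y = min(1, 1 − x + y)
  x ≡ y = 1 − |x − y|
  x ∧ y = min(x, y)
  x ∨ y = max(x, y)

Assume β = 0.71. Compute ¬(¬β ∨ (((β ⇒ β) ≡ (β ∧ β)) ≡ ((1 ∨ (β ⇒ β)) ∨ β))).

0.29

¬β = 1 − 0.71 = 0.29
β ⇒ β = min(1, 1 − 0.71 + 0.71) = min(1, 1.00) = 1.00
β ∧ β = min(0.71, 0.71) = 0.71
(β ⇒ β) ≡ (β ∧ β) = 1 − |1.00 − 0.71| = 1 − 0.29 = 0.71
1 ∨ (β ⇒ β) = max(1.00, 1.00) = 1.00
(1 ∨ (β ⇒ β)) ∨ β = max(1.00, 0.71) = 1.00
((β ⇒ β) ≡ (β ∧ β)) ≡ ((1 ∨ (β ⇒ β)) ∨ β) = 1 − |0.71 − 1.00| = 1 − 0.29 = 0.71
¬β ∨ (((β ⇒ β) ≡ (β ∧ β)) ≡ ((1 ∨ (β ⇒ β)) ∨ β)) = max(0.29, 0.71) = 0.71
¬(¬β ∨ (((β ⇒ β) ≡ (β ∧ β)) ≡ ((1 ∨ (β ⇒ β)) ∨ β))) = 1 − 0.71 = 0.29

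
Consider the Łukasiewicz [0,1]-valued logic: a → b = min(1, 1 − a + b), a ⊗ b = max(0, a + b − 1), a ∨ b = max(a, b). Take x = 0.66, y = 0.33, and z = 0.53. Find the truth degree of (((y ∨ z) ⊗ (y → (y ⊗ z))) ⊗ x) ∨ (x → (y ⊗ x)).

0.34

y ∨ z = max(0.33, 0.53) = 0.53
y ⊗ z = max(0, 0.33 + 0.53 − 1) = max(0, -0.14) = 0.00
y → (y ⊗ z) = min(1, 1 − 0.33 + 0.00) = min(1, 0.67) = 0.67
(y ∨ z) ⊗ (y → (y ⊗ z)) = max(0, 0.53 + 0.67 − 1) = max(0, 0.20) = 0.20
((y ∨ z) ⊗ (y → (y ⊗ z))) ⊗ x = max(0, 0.20 + 0.66 − 1) = max(0, -0.14) = 0.00
y ⊗ x = max(0, 0.33 + 0.66 − 1) = max(0, -0.01) = 0.00
x → (y ⊗ x) = min(1, 1 − 0.66 + 0.00) = min(1, 0.34) = 0.34
(((y ∨ z) ⊗ (y → (y ⊗ z))) ⊗ x) ∨ (x → (y ⊗ x)) = max(0.00, 0.34) = 0.34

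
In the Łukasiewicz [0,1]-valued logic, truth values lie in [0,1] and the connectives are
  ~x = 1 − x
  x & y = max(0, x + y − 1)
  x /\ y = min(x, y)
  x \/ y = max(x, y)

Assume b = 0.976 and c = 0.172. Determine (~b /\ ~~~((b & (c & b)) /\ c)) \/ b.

~b = 1 − 0.976 = 0.024
c & b = max(0, 0.172 + 0.976 − 1) = max(0, 0.148) = 0.148
b & (c & b) = max(0, 0.976 + 0.148 − 1) = max(0, 0.124) = 0.124
(b & (c & b)) /\ c = min(0.124, 0.172) = 0.124
~((b & (c & b)) /\ c) = 1 − 0.124 = 0.876
~~((b & (c & b)) /\ c) = 1 − 0.876 = 0.124
~~~((b & (c & b)) /\ c) = 1 − 0.124 = 0.876
~b /\ ~~~((b & (c & b)) /\ c) = min(0.024, 0.876) = 0.024
(~b /\ ~~~((b & (c & b)) /\ c)) \/ b = max(0.024, 0.976) = 0.976

0.976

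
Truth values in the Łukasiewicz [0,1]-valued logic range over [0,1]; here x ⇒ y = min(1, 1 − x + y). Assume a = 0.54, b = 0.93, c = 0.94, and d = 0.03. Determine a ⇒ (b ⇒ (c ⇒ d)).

0.62

c ⇒ d = min(1, 1 − 0.94 + 0.03) = min(1, 0.09) = 0.09
b ⇒ (c ⇒ d) = min(1, 1 − 0.93 + 0.09) = min(1, 0.16) = 0.16
a ⇒ (b ⇒ (c ⇒ d)) = min(1, 1 − 0.54 + 0.16) = min(1, 0.62) = 0.62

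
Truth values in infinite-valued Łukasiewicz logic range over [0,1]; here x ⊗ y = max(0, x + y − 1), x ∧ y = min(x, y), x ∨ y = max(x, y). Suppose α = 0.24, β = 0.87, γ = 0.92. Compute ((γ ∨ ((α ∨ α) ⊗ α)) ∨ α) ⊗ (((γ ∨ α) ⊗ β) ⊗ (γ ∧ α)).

0.00

α ∨ α = max(0.24, 0.24) = 0.24
(α ∨ α) ⊗ α = max(0, 0.24 + 0.24 − 1) = max(0, -0.52) = 0.00
γ ∨ ((α ∨ α) ⊗ α) = max(0.92, 0.00) = 0.92
(γ ∨ ((α ∨ α) ⊗ α)) ∨ α = max(0.92, 0.24) = 0.92
γ ∨ α = max(0.92, 0.24) = 0.92
(γ ∨ α) ⊗ β = max(0, 0.92 + 0.87 − 1) = max(0, 0.79) = 0.79
γ ∧ α = min(0.92, 0.24) = 0.24
((γ ∨ α) ⊗ β) ⊗ (γ ∧ α) = max(0, 0.79 + 0.24 − 1) = max(0, 0.03) = 0.03
((γ ∨ ((α ∨ α) ⊗ α)) ∨ α) ⊗ (((γ ∨ α) ⊗ β) ⊗ (γ ∧ α)) = max(0, 0.92 + 0.03 − 1) = max(0, -0.05) = 0.00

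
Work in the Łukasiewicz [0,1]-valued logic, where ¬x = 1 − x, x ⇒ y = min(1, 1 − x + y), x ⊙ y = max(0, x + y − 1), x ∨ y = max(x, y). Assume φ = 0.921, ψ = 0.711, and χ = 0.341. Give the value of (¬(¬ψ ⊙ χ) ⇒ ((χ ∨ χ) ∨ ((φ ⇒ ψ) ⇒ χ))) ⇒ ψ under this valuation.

1.000

¬ψ = 1 − 0.711 = 0.289
¬ψ ⊙ χ = max(0, 0.289 + 0.341 − 1) = max(0, -0.370) = 0.000
¬(¬ψ ⊙ χ) = 1 − 0.000 = 1.000
χ ∨ χ = max(0.341, 0.341) = 0.341
φ ⇒ ψ = min(1, 1 − 0.921 + 0.711) = min(1, 0.790) = 0.790
(φ ⇒ ψ) ⇒ χ = min(1, 1 − 0.790 + 0.341) = min(1, 0.551) = 0.551
(χ ∨ χ) ∨ ((φ ⇒ ψ) ⇒ χ) = max(0.341, 0.551) = 0.551
¬(¬ψ ⊙ χ) ⇒ ((χ ∨ χ) ∨ ((φ ⇒ ψ) ⇒ χ)) = min(1, 1 − 1.000 + 0.551) = min(1, 0.551) = 0.551
(¬(¬ψ ⊙ χ) ⇒ ((χ ∨ χ) ∨ ((φ ⇒ ψ) ⇒ χ))) ⇒ ψ = min(1, 1 − 0.551 + 0.711) = min(1, 1.160) = 1.000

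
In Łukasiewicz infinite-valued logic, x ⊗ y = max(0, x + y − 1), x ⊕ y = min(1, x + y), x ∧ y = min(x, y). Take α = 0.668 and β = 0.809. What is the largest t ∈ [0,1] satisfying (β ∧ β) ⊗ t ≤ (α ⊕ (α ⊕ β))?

1.000

β ∧ β = min(0.809, 0.809) = 0.809
So the left factor is β ∧ β = 0.809.
α ⊕ β = min(1, 0.668 + 0.809) = min(1, 1.477) = 1.000
α ⊕ (α ⊕ β) = min(1, 0.668 + 1.000) = min(1, 1.668) = 1.000
So the right-hand bound is α ⊕ (α ⊕ β) = 1.000.
The residuum of the Łukasiewicz t-norm gives the supremum: min(1, 1 − 0.809 + 1.000).
1 − 0.809 + 1.000 = 1.191, so t = min(1, 1.191) = 1.000.
Check: 0.809 ⊗ 1.000 = max(0, 0.809) = 0.809 ≤ 1.000.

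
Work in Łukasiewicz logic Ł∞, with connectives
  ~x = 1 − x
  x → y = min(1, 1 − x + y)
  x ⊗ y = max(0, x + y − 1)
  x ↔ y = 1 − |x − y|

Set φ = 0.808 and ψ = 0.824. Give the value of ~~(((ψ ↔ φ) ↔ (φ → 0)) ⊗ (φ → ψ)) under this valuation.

0.208

ψ ↔ φ = 1 − |0.824 − 0.808| = 1 − 0.016 = 0.984
φ → 0 = min(1, 1 − 0.808 + 0.000) = min(1, 0.192) = 0.192
(ψ ↔ φ) ↔ (φ → 0) = 1 − |0.984 − 0.192| = 1 − 0.792 = 0.208
φ → ψ = min(1, 1 − 0.808 + 0.824) = min(1, 1.016) = 1.000
((ψ ↔ φ) ↔ (φ → 0)) ⊗ (φ → ψ) = max(0, 0.208 + 1.000 − 1) = max(0, 0.208) = 0.208
~(((ψ ↔ φ) ↔ (φ → 0)) ⊗ (φ → ψ)) = 1 − 0.208 = 0.792
~~(((ψ ↔ φ) ↔ (φ → 0)) ⊗ (φ → ψ)) = 1 − 0.792 = 0.208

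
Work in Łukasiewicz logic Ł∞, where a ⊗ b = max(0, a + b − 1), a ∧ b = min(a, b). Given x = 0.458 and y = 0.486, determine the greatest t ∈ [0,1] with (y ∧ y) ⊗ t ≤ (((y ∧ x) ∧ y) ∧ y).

y ∧ y = min(0.486, 0.486) = 0.486
So the left factor is y ∧ y = 0.486.
y ∧ x = min(0.486, 0.458) = 0.458
(y ∧ x) ∧ y = min(0.458, 0.486) = 0.458
((y ∧ x) ∧ y) ∧ y = min(0.458, 0.486) = 0.458
So the right-hand bound is ((y ∧ x) ∧ y) ∧ y = 0.458.
The residuum of the Łukasiewicz t-norm gives the supremum: min(1, 1 − 0.486 + 0.458).
1 − 0.486 + 0.458 = 0.972, so t = min(1, 0.972) = 0.972.
Check: 0.486 ⊗ 0.972 = max(0, 0.458) = 0.458 ≤ 0.458.

0.972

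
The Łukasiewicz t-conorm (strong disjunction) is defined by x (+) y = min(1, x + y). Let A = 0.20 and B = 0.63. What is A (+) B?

A (+) B = min(1, 0.20 + 0.63) = min(1, 0.83) = 0.83
For comparison, the Gödel t-conorm max(x, y) would give 0.63.

0.83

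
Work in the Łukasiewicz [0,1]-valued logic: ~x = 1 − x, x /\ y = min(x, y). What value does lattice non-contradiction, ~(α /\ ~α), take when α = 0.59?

0.59

~α = 1 − 0.59 = 0.41
α /\ ~α = min(0.59, 0.41) = 0.41
~(α /\ ~α) = 1 − 0.41 = 0.59
(The value 0.59 < 1 shows this instance is not satisfied; not a Ł∞-tautology — its value is 1 − min(a, 1−a).)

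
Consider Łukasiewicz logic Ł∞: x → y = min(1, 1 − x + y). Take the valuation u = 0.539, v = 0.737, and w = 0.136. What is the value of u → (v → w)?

v → w = min(1, 1 − 0.737 + 0.136) = min(1, 0.399) = 0.399
u → (v → w) = min(1, 1 − 0.539 + 0.399) = min(1, 0.860) = 0.860

0.860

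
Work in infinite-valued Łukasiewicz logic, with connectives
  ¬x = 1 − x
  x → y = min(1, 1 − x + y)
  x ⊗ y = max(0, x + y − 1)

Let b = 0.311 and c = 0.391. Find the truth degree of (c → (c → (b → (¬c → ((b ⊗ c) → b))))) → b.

¬c = 1 − 0.391 = 0.609
b ⊗ c = max(0, 0.311 + 0.391 − 1) = max(0, -0.298) = 0.000
(b ⊗ c) → b = min(1, 1 − 0.000 + 0.311) = min(1, 1.311) = 1.000
¬c → ((b ⊗ c) → b) = min(1, 1 − 0.609 + 1.000) = min(1, 1.391) = 1.000
b → (¬c → ((b ⊗ c) → b)) = min(1, 1 − 0.311 + 1.000) = min(1, 1.689) = 1.000
c → (b → (¬c → ((b ⊗ c) → b))) = min(1, 1 − 0.391 + 1.000) = min(1, 1.609) = 1.000
c → (c → (b → (¬c → ((b ⊗ c) → b)))) = min(1, 1 − 0.391 + 1.000) = min(1, 1.609) = 1.000
(c → (c → (b → (¬c → ((b ⊗ c) → b))))) → b = min(1, 1 − 1.000 + 0.311) = min(1, 0.311) = 0.311

0.311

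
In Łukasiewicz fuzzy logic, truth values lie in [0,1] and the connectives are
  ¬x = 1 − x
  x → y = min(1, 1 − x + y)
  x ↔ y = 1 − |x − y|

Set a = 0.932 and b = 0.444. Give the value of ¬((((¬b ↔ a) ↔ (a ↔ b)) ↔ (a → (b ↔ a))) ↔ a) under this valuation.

¬b = 1 − 0.444 = 0.556
¬b ↔ a = 1 − |0.556 − 0.932| = 1 − 0.376 = 0.624
a ↔ b = 1 − |0.932 − 0.444| = 1 − 0.488 = 0.512
(¬b ↔ a) ↔ (a ↔ b) = 1 − |0.624 − 0.512| = 1 − 0.112 = 0.888
b ↔ a = 1 − |0.444 − 0.932| = 1 − 0.488 = 0.512
a → (b ↔ a) = min(1, 1 − 0.932 + 0.512) = min(1, 0.580) = 0.580
((¬b ↔ a) ↔ (a ↔ b)) ↔ (a → (b ↔ a)) = 1 − |0.888 − 0.580| = 1 − 0.308 = 0.692
(((¬b ↔ a) ↔ (a ↔ b)) ↔ (a → (b ↔ a))) ↔ a = 1 − |0.692 − 0.932| = 1 − 0.240 = 0.760
¬((((¬b ↔ a) ↔ (a ↔ b)) ↔ (a → (b ↔ a))) ↔ a) = 1 − 0.760 = 0.240

0.240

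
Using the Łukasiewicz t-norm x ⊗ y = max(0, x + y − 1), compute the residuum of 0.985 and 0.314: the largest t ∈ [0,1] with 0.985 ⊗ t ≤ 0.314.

0.329

The residuum of the Łukasiewicz t-norm gives the supremum: min(1, 1 − 0.985 + 0.314).
1 − 0.985 + 0.314 = 0.329, so t = min(1, 0.329) = 0.329.
Check: 0.985 ⊗ 0.329 = max(0, 0.314) = 0.314 ≤ 0.314.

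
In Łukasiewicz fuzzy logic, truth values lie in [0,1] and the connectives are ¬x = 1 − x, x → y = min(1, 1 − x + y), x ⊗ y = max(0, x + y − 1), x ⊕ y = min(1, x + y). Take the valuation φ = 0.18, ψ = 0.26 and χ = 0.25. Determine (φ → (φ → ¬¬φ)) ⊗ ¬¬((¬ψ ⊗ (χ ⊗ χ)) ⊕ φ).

0.18

¬φ = 1 − 0.18 = 0.82
¬¬φ = 1 − 0.82 = 0.18
φ → ¬¬φ = min(1, 1 − 0.18 + 0.18) = min(1, 1.00) = 1.00
φ → (φ → ¬¬φ) = min(1, 1 − 0.18 + 1.00) = min(1, 1.82) = 1.00
¬ψ = 1 − 0.26 = 0.74
χ ⊗ χ = max(0, 0.25 + 0.25 − 1) = max(0, -0.50) = 0.00
¬ψ ⊗ (χ ⊗ χ) = max(0, 0.74 + 0.00 − 1) = max(0, -0.26) = 0.00
(¬ψ ⊗ (χ ⊗ χ)) ⊕ φ = min(1, 0.00 + 0.18) = min(1, 0.18) = 0.18
¬((¬ψ ⊗ (χ ⊗ χ)) ⊕ φ) = 1 − 0.18 = 0.82
¬¬((¬ψ ⊗ (χ ⊗ χ)) ⊕ φ) = 1 − 0.82 = 0.18
(φ → (φ → ¬¬φ)) ⊗ ¬¬((¬ψ ⊗ (χ ⊗ χ)) ⊕ φ) = max(0, 1.00 + 0.18 − 1) = max(0, 0.18) = 0.18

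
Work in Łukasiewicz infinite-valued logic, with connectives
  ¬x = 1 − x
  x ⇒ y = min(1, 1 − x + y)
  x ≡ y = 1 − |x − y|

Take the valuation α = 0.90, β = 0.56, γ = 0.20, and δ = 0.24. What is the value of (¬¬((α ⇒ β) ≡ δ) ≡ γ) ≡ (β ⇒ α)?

0.62

α ⇒ β = min(1, 1 − 0.90 + 0.56) = min(1, 0.66) = 0.66
(α ⇒ β) ≡ δ = 1 − |0.66 − 0.24| = 1 − 0.42 = 0.58
¬((α ⇒ β) ≡ δ) = 1 − 0.58 = 0.42
¬¬((α ⇒ β) ≡ δ) = 1 − 0.42 = 0.58
¬¬((α ⇒ β) ≡ δ) ≡ γ = 1 − |0.58 − 0.20| = 1 − 0.38 = 0.62
β ⇒ α = min(1, 1 − 0.56 + 0.90) = min(1, 1.34) = 1.00
(¬¬((α ⇒ β) ≡ δ) ≡ γ) ≡ (β ⇒ α) = 1 − |0.62 − 1.00| = 1 − 0.38 = 0.62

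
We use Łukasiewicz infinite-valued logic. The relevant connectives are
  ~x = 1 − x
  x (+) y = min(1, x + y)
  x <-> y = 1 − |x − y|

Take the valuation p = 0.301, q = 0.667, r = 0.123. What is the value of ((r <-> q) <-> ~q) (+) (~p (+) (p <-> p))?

r <-> q = 1 − |0.123 − 0.667| = 1 − 0.544 = 0.456
~q = 1 − 0.667 = 0.333
(r <-> q) <-> ~q = 1 − |0.456 − 0.333| = 1 − 0.123 = 0.877
~p = 1 − 0.301 = 0.699
p <-> p = 1 − |0.301 − 0.301| = 1 − 0.000 = 1.000
~p (+) (p <-> p) = min(1, 0.699 + 1.000) = min(1, 1.699) = 1.000
((r <-> q) <-> ~q) (+) (~p (+) (p <-> p)) = min(1, 0.877 + 1.000) = min(1, 1.877) = 1.000

1.000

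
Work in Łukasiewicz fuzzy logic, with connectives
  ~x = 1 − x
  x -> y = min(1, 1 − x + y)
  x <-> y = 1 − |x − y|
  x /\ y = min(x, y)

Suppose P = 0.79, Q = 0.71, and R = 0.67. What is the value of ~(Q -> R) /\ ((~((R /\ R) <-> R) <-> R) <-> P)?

Q -> R = min(1, 1 − 0.71 + 0.67) = min(1, 0.96) = 0.96
~(Q -> R) = 1 − 0.96 = 0.04
R /\ R = min(0.67, 0.67) = 0.67
(R /\ R) <-> R = 1 − |0.67 − 0.67| = 1 − 0.00 = 1.00
~((R /\ R) <-> R) = 1 − 1.00 = 0.00
~((R /\ R) <-> R) <-> R = 1 − |0.00 − 0.67| = 1 − 0.67 = 0.33
(~((R /\ R) <-> R) <-> R) <-> P = 1 − |0.33 − 0.79| = 1 − 0.46 = 0.54
~(Q -> R) /\ ((~((R /\ R) <-> R) <-> R) <-> P) = min(0.04, 0.54) = 0.04

0.04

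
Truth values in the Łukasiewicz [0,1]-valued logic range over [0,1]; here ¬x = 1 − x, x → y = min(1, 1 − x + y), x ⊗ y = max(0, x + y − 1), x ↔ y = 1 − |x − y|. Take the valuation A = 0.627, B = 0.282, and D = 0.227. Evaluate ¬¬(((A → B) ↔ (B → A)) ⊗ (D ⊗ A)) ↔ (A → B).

0.345

A → B = min(1, 1 − 0.627 + 0.282) = min(1, 0.655) = 0.655
B → A = min(1, 1 − 0.282 + 0.627) = min(1, 1.345) = 1.000
(A → B) ↔ (B → A) = 1 − |0.655 − 1.000| = 1 − 0.345 = 0.655
D ⊗ A = max(0, 0.227 + 0.627 − 1) = max(0, -0.146) = 0.000
((A → B) ↔ (B → A)) ⊗ (D ⊗ A) = max(0, 0.655 + 0.000 − 1) = max(0, -0.345) = 0.000
¬(((A → B) ↔ (B → A)) ⊗ (D ⊗ A)) = 1 − 0.000 = 1.000
¬¬(((A → B) ↔ (B → A)) ⊗ (D ⊗ A)) = 1 − 1.000 = 0.000
¬¬(((A → B) ↔ (B → A)) ⊗ (D ⊗ A)) ↔ (A → B) = 1 − |0.000 − 0.655| = 1 − 0.655 = 0.345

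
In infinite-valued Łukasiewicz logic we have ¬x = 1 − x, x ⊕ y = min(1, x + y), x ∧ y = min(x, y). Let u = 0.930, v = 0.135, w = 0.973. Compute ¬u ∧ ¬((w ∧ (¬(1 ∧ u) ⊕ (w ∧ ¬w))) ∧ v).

¬u = 1 − 0.930 = 0.070
1 ∧ u = min(1.000, 0.930) = 0.930
¬(1 ∧ u) = 1 − 0.930 = 0.070
¬w = 1 − 0.973 = 0.027
w ∧ ¬w = min(0.973, 0.027) = 0.027
¬(1 ∧ u) ⊕ (w ∧ ¬w) = min(1, 0.070 + 0.027) = min(1, 0.097) = 0.097
w ∧ (¬(1 ∧ u) ⊕ (w ∧ ¬w)) = min(0.973, 0.097) = 0.097
(w ∧ (¬(1 ∧ u) ⊕ (w ∧ ¬w))) ∧ v = min(0.097, 0.135) = 0.097
¬((w ∧ (¬(1 ∧ u) ⊕ (w ∧ ¬w))) ∧ v) = 1 − 0.097 = 0.903
¬u ∧ ¬((w ∧ (¬(1 ∧ u) ⊕ (w ∧ ¬w))) ∧ v) = min(0.070, 0.903) = 0.070

0.070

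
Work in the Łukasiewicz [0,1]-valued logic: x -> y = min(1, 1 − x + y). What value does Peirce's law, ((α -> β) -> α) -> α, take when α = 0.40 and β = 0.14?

α -> β = min(1, 1 − 0.40 + 0.14) = min(1, 0.74) = 0.74
(α -> β) -> α = min(1, 1 − 0.74 + 0.40) = min(1, 0.66) = 0.66
((α -> β) -> α) -> α = min(1, 1 − 0.66 + 0.40) = min(1, 0.74) = 0.74
(The value 0.74 < 1 shows this instance is not satisfied; not a Ł∞-tautology in general.)

0.74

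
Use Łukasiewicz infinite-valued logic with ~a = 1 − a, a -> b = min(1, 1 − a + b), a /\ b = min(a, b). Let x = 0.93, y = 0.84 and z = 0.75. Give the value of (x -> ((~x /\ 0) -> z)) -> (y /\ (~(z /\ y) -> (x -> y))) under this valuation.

0.84

~x = 1 − 0.93 = 0.07
~x /\ 0 = min(0.07, 0.00) = 0.00
(~x /\ 0) -> z = min(1, 1 − 0.00 + 0.75) = min(1, 1.75) = 1.00
x -> ((~x /\ 0) -> z) = min(1, 1 − 0.93 + 1.00) = min(1, 1.07) = 1.00
z /\ y = min(0.75, 0.84) = 0.75
~(z /\ y) = 1 − 0.75 = 0.25
x -> y = min(1, 1 − 0.93 + 0.84) = min(1, 0.91) = 0.91
~(z /\ y) -> (x -> y) = min(1, 1 − 0.25 + 0.91) = min(1, 1.66) = 1.00
y /\ (~(z /\ y) -> (x -> y)) = min(0.84, 1.00) = 0.84
(x -> ((~x /\ 0) -> z)) -> (y /\ (~(z /\ y) -> (x -> y))) = min(1, 1 − 1.00 + 0.84) = min(1, 0.84) = 0.84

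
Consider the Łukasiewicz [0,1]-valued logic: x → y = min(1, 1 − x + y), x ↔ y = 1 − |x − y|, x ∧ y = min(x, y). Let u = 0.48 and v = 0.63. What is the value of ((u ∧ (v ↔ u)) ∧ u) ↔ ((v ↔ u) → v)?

0.70

v ↔ u = 1 − |0.63 − 0.48| = 1 − 0.15 = 0.85
u ∧ (v ↔ u) = min(0.48, 0.85) = 0.48
(u ∧ (v ↔ u)) ∧ u = min(0.48, 0.48) = 0.48
(v ↔ u) → v = min(1, 1 − 0.85 + 0.63) = min(1, 0.78) = 0.78
((u ∧ (v ↔ u)) ∧ u) ↔ ((v ↔ u) → v) = 1 − |0.48 − 0.78| = 1 − 0.30 = 0.70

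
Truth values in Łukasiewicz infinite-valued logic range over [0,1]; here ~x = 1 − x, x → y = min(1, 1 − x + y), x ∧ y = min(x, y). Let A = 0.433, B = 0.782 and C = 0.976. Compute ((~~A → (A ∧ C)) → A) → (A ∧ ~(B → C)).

0.567

~A = 1 − 0.433 = 0.567
~~A = 1 − 0.567 = 0.433
A ∧ C = min(0.433, 0.976) = 0.433
~~A → (A ∧ C) = min(1, 1 − 0.433 + 0.433) = min(1, 1.000) = 1.000
(~~A → (A ∧ C)) → A = min(1, 1 − 1.000 + 0.433) = min(1, 0.433) = 0.433
B → C = min(1, 1 − 0.782 + 0.976) = min(1, 1.194) = 1.000
~(B → C) = 1 − 1.000 = 0.000
A ∧ ~(B → C) = min(0.433, 0.000) = 0.000
((~~A → (A ∧ C)) → A) → (A ∧ ~(B → C)) = min(1, 1 − 0.433 + 0.000) = min(1, 0.567) = 0.567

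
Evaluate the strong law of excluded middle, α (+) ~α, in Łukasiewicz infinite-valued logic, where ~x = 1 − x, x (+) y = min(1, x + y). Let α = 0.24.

~α = 1 − 0.24 = 0.76
α (+) ~α = min(1, 0.24 + 0.76) = min(1, 1.00) = 1.00
(As expected: always 1 in Ł∞ since a ⊕ (1−a) = 1.)

1.00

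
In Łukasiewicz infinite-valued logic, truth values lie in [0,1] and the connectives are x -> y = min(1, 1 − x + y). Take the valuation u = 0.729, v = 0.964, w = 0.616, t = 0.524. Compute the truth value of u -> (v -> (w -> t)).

1.000

w -> t = min(1, 1 − 0.616 + 0.524) = min(1, 0.908) = 0.908
v -> (w -> t) = min(1, 1 − 0.964 + 0.908) = min(1, 0.944) = 0.944
u -> (v -> (w -> t)) = min(1, 1 − 0.729 + 0.944) = min(1, 1.215) = 1.000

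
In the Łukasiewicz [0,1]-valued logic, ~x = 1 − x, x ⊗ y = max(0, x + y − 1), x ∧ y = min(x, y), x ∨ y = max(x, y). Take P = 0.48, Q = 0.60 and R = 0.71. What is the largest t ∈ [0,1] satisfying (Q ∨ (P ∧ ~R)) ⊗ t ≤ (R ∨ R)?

~R = 1 − 0.71 = 0.29
P ∧ ~R = min(0.48, 0.29) = 0.29
Q ∨ (P ∧ ~R) = max(0.60, 0.29) = 0.60
So the left factor is Q ∨ (P ∧ ~R) = 0.60.
R ∨ R = max(0.71, 0.71) = 0.71
So the right-hand bound is R ∨ R = 0.71.
The residuum of the Łukasiewicz t-norm gives the supremum: min(1, 1 − 0.60 + 0.71).
1 − 0.60 + 0.71 = 1.11, so t = min(1, 1.11) = 1.00.
Check: 0.60 ⊗ 1.00 = max(0, 0.60) = 0.60 ≤ 0.71.

1.00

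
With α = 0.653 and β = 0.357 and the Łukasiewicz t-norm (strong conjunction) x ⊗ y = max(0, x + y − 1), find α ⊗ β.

0.010

α ⊗ β = max(0, 0.653 + 0.357 − 1) = max(0, 0.010) = 0.010
For comparison, the Gödel (minimum) t-norm min(x, y) would give 0.357.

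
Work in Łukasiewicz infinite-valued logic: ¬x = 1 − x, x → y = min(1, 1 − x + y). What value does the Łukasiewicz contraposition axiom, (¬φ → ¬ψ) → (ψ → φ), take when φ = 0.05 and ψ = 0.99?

¬φ = 1 − 0.05 = 0.95
¬ψ = 1 − 0.99 = 0.01
¬φ → ¬ψ = min(1, 1 − 0.95 + 0.01) = min(1, 0.06) = 0.06
ψ → φ = min(1, 1 − 0.99 + 0.05) = min(1, 0.06) = 0.06
(¬φ → ¬ψ) → (ψ → φ) = min(1, 1 − 0.06 + 0.06) = min(1, 1.00) = 1.00
(As expected: an axiom of Ł∞, always 1.)

1.00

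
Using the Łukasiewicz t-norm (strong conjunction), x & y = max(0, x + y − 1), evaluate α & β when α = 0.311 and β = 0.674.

α & β = max(0, 0.311 + 0.674 − 1) = max(0, -0.015) = 0.000
For comparison, the Gödel (minimum) t-norm min(x, y) would give 0.311.

0.000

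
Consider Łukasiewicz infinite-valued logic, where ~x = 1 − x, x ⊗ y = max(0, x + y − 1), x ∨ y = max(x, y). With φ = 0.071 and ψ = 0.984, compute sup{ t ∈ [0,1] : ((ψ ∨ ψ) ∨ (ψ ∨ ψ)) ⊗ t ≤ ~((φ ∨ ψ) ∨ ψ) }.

0.032

ψ ∨ ψ = max(0.984, 0.984) = 0.984
(ψ ∨ ψ) ∨ (ψ ∨ ψ) = max(0.984, 0.984) = 0.984
So the left factor is (ψ ∨ ψ) ∨ (ψ ∨ ψ) = 0.984.
φ ∨ ψ = max(0.071, 0.984) = 0.984
(φ ∨ ψ) ∨ ψ = max(0.984, 0.984) = 0.984
~((φ ∨ ψ) ∨ ψ) = 1 − 0.984 = 0.016
So the right-hand bound is ~((φ ∨ ψ) ∨ ψ) = 0.016.
The residuum of the Łukasiewicz t-norm gives the supremum: min(1, 1 − 0.984 + 0.016).
1 − 0.984 + 0.016 = 0.032, so t = min(1, 0.032) = 0.032.
Check: 0.984 ⊗ 0.032 = max(0, 0.016) = 0.016 ≤ 0.016.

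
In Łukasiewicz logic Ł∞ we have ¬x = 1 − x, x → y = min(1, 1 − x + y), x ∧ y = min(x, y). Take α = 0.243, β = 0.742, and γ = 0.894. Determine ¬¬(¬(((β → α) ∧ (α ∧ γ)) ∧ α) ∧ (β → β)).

0.757

β → α = min(1, 1 − 0.742 + 0.243) = min(1, 0.501) = 0.501
α ∧ γ = min(0.243, 0.894) = 0.243
(β → α) ∧ (α ∧ γ) = min(0.501, 0.243) = 0.243
((β → α) ∧ (α ∧ γ)) ∧ α = min(0.243, 0.243) = 0.243
¬(((β → α) ∧ (α ∧ γ)) ∧ α) = 1 − 0.243 = 0.757
β → β = min(1, 1 − 0.742 + 0.742) = min(1, 1.000) = 1.000
¬(((β → α) ∧ (α ∧ γ)) ∧ α) ∧ (β → β) = min(0.757, 1.000) = 0.757
¬(¬(((β → α) ∧ (α ∧ γ)) ∧ α) ∧ (β → β)) = 1 − 0.757 = 0.243
¬¬(¬(((β → α) ∧ (α ∧ γ)) ∧ α) ∧ (β → β)) = 1 − 0.243 = 0.757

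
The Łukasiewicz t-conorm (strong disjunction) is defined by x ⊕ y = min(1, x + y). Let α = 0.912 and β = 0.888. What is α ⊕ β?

1.000

α ⊕ β = min(1, 0.912 + 0.888) = min(1, 1.800) = 1.000
For comparison, the Gödel t-conorm max(x, y) would give 0.912.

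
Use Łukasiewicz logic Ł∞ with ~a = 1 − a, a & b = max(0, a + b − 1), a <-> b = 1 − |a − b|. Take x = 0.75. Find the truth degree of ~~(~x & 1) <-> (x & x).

0.75

~x = 1 − 0.75 = 0.25
~x & 1 = max(0, 0.25 + 1.00 − 1) = max(0, 0.25) = 0.25
~(~x & 1) = 1 − 0.25 = 0.75
~~(~x & 1) = 1 − 0.75 = 0.25
x & x = max(0, 0.75 + 0.75 − 1) = max(0, 0.50) = 0.50
~~(~x & 1) <-> (x & x) = 1 − |0.25 − 0.50| = 1 − 0.25 = 0.75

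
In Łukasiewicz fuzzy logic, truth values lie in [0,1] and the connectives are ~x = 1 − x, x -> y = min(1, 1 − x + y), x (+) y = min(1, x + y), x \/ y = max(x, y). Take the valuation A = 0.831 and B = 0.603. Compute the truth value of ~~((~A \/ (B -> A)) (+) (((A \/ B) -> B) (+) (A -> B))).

1.000

~A = 1 − 0.831 = 0.169
B -> A = min(1, 1 − 0.603 + 0.831) = min(1, 1.228) = 1.000
~A \/ (B -> A) = max(0.169, 1.000) = 1.000
A \/ B = max(0.831, 0.603) = 0.831
(A \/ B) -> B = min(1, 1 − 0.831 + 0.603) = min(1, 0.772) = 0.772
A -> B = min(1, 1 − 0.831 + 0.603) = min(1, 0.772) = 0.772
((A \/ B) -> B) (+) (A -> B) = min(1, 0.772 + 0.772) = min(1, 1.544) = 1.000
(~A \/ (B -> A)) (+) (((A \/ B) -> B) (+) (A -> B)) = min(1, 1.000 + 1.000) = min(1, 2.000) = 1.000
~((~A \/ (B -> A)) (+) (((A \/ B) -> B) (+) (A -> B))) = 1 − 1.000 = 0.000
~~((~A \/ (B -> A)) (+) (((A \/ B) -> B) (+) (A -> B))) = 1 − 0.000 = 1.000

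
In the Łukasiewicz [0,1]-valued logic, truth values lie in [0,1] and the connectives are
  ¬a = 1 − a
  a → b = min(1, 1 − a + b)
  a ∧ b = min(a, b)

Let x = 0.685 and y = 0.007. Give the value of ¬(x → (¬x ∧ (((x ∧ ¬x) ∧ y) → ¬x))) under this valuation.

0.370

¬x = 1 − 0.685 = 0.315
x ∧ ¬x = min(0.685, 0.315) = 0.315
(x ∧ ¬x) ∧ y = min(0.315, 0.007) = 0.007
((x ∧ ¬x) ∧ y) → ¬x = min(1, 1 − 0.007 + 0.315) = min(1, 1.308) = 1.000
¬x ∧ (((x ∧ ¬x) ∧ y) → ¬x) = min(0.315, 1.000) = 0.315
x → (¬x ∧ (((x ∧ ¬x) ∧ y) → ¬x)) = min(1, 1 − 0.685 + 0.315) = min(1, 0.630) = 0.630
¬(x → (¬x ∧ (((x ∧ ¬x) ∧ y) → ¬x))) = 1 − 0.630 = 0.370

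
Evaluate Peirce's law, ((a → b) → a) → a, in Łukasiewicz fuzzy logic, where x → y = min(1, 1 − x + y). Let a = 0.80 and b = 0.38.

a → b = min(1, 1 − 0.80 + 0.38) = min(1, 0.58) = 0.58
(a → b) → a = min(1, 1 − 0.58 + 0.80) = min(1, 1.22) = 1.00
((a → b) → a) → a = min(1, 1 − 1.00 + 0.80) = min(1, 0.80) = 0.80
(The value 0.80 < 1 shows this instance is not satisfied; not a Ł∞-tautology in general.)

0.80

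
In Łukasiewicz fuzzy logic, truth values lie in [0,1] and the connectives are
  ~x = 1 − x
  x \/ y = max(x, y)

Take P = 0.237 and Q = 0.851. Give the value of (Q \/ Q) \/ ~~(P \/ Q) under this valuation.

Q \/ Q = max(0.851, 0.851) = 0.851
P \/ Q = max(0.237, 0.851) = 0.851
~(P \/ Q) = 1 − 0.851 = 0.149
~~(P \/ Q) = 1 − 0.149 = 0.851
(Q \/ Q) \/ ~~(P \/ Q) = max(0.851, 0.851) = 0.851

0.851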